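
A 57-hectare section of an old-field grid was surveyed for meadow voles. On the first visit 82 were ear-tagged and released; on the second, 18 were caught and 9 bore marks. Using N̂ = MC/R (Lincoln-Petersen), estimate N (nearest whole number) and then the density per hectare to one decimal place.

N̂ = 82·18/9 = 1476/9 = 164
Density = N̂ / area = 164 / 57 ≈ 2.88 → 2.9 per hectare

density ≈ 2.9 meadow voles per hectare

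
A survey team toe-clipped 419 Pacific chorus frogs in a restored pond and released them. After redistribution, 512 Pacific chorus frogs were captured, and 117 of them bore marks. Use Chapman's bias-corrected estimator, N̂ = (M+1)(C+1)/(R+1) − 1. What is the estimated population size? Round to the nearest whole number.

N̂ = (419+1)(512+1)/(117+1) − 1 = 420·513/118 − 1
= 215460/118 − 1 ≈ 1825.9 − 1 ≈ 1824.9 → 1825

N ≈ 1825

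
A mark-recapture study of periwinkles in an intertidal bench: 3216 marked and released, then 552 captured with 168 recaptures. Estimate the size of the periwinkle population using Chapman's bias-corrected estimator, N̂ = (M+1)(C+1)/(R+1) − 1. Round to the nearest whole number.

N̂ = (3216+1)(552+1)/(168+1) − 1 = 3217·553/169 − 1
= 1779001/169 − 1 ≈ 10526.6 − 1 ≈ 10525.6 → 10526

N ≈ 10,526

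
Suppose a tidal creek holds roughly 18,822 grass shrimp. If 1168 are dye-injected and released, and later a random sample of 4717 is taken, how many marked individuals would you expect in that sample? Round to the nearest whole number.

Expected recaptures E[R] = M·C / N.
E[R] = 1168 × 4717 / 18822 = 5509456 / 18822 ≈ 292.7 → 293

expected recaptures ≈ 293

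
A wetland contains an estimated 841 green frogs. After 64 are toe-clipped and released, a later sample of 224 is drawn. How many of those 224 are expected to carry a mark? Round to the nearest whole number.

The marked fraction of the population is 64/841, so in a sample of 224 expect C·(M/N) marked.
E[R] = 64 × 224 / 841 = 14336 / 841 ≈ 17.0 → 17

expected recaptures ≈ 17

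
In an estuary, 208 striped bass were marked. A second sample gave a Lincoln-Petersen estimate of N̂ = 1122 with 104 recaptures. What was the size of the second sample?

C = 561

From N = M·C/R: C = N·R / M = 1122·104 / 208 = 116688 / 208 = 561.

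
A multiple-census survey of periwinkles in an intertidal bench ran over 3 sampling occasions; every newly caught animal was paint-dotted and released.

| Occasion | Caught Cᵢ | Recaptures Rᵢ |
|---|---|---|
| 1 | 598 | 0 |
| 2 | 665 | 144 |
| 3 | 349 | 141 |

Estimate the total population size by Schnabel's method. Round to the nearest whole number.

Marked at large before each occasion: Mᵢ = Σⱼ<ᵢ (Cⱼ − Rⱼ) → M1=0, M2=598, M3=1119
Σ MᵢCᵢ = 0·598 + 598·665 + 1119·349 = 0 + 397670 + 390531 = 788201
Σ Rᵢ = 0 + 144 + 141 = 285
N̂ = 788201 / 285 ≈ 2765.6 → 2766

N ≈ 2766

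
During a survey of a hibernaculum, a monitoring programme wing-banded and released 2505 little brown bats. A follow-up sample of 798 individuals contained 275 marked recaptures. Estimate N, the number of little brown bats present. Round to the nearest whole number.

N ≈ 7269

N = (2505 × 798) / 275 = 1998990 / 275 ≈ 7269.1 → 7269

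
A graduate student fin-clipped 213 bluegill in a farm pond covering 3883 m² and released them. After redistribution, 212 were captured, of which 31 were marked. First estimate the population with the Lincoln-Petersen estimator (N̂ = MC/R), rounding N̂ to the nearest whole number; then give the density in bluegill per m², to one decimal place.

N̂ = 213·212/31 = 45156/31 ≈ 1456.6 → 1457
Density = N̂ / area = 1457 / 3883 ≈ 0.38 → 0.4 per m²

density ≈ 0.4 bluegill per m²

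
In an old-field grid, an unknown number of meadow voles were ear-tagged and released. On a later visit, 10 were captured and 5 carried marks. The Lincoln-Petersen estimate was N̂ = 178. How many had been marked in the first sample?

M = 89

From N = M·C/R: M = N·R / C = 178·5 / 10 = 890 / 10 = 89.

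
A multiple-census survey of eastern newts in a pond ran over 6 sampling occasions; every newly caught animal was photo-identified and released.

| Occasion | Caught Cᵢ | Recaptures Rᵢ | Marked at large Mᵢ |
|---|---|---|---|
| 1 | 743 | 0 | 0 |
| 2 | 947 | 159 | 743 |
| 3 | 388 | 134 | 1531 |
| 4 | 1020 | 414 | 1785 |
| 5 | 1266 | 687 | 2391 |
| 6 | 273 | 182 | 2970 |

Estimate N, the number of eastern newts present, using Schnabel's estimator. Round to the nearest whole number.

N ≈ 4414

Σ MᵢCᵢ = 0·743 + 743·947 + 1531·388 + 1785·1020 + 2391·1266 + 2970·273 = 0 + 703621 + 594028 + 1820700 + 3027006 + 810810 = 6956165
Σ Rᵢ = 0 + 159 + 134 + 414 + 687 + 182 = 1576
N̂ = 6956165 / 1576 ≈ 4413.8 → 4414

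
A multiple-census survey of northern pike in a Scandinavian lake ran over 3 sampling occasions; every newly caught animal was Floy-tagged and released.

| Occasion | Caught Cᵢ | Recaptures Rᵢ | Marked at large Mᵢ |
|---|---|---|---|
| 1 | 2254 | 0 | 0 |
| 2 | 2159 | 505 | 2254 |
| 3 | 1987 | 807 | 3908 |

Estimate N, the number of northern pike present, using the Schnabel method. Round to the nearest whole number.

Σ MᵢCᵢ = 0·2254 + 2254·2159 + 3908·1987 = 0 + 4866386 + 7765196 = 12631582
Σ Rᵢ = 0 + 505 + 807 = 1312
N̂ = 12631582 / 1312 ≈ 9627.7 → 9628

N ≈ 9628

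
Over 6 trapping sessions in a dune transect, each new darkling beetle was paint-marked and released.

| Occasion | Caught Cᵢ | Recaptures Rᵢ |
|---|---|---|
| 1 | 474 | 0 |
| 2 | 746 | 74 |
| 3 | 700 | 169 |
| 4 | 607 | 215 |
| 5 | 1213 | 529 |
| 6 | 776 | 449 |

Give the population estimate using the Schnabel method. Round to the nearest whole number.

N ≈ 4749

Marked at large before each occasion: Mᵢ = Σⱼ<ᵢ (Cⱼ − Rⱼ) → M1=0, M2=474, M3=1146, M4=1677, M5=2069, M6=2753
Σ MᵢCᵢ = 0·474 + 474·746 + 1146·700 + 1677·607 + 2069·1213 + 2753·776 = 0 + 353604 + 802200 + 1017939 + 2509697 + 2136328 = 6819768
Σ Rᵢ = 0 + 74 + 169 + 215 + 529 + 449 = 1436
N̂ = 6819768 / 1436 ≈ 4749.1 → 4749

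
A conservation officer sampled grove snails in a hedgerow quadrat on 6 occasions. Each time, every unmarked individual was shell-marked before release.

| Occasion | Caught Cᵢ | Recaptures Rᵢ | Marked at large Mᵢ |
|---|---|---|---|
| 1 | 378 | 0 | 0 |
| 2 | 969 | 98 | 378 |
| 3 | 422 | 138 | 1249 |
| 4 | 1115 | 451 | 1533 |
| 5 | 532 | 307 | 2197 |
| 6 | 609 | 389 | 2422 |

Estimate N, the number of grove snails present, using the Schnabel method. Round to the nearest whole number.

Σ MᵢCᵢ = 0·378 + 378·969 + 1249·422 + 1533·1115 + 2197·532 + 2422·609 = 0 + 366282 + 527078 + 1709295 + 1168804 + 1474998 = 5246457
Σ Rᵢ = 0 + 98 + 138 + 451 + 307 + 389 = 1383
N̂ = 5246457 / 1383 ≈ 3793.5 → 3794

N ≈ 3794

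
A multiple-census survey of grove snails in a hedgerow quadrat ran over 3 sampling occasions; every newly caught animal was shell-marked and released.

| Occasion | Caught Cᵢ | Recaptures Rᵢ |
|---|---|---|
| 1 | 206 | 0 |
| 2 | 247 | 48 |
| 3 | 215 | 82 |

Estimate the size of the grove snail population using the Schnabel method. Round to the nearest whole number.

N ≈ 1061

Marked at large before each occasion: Mᵢ = Σⱼ<ᵢ (Cⱼ − Rⱼ) → M1=0, M2=206, M3=405
Σ MᵢCᵢ = 0·206 + 206·247 + 405·215 = 0 + 50882 + 87075 = 137957
Σ Rᵢ = 0 + 48 + 82 = 130
N̂ = 137957 / 130 ≈ 1061.2 → 1061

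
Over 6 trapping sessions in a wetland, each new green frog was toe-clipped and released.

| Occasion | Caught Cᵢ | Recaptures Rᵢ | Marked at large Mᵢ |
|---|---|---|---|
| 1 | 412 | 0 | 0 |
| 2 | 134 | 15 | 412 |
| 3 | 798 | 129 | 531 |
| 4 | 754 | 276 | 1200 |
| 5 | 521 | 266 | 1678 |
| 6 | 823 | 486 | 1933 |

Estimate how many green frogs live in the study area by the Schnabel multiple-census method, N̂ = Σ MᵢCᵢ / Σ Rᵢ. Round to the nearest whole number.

N ≈ 3284

Σ MᵢCᵢ = 0·412 + 412·134 + 531·798 + 1200·754 + 1678·521 + 1933·823 = 0 + 55208 + 423738 + 904800 + 874238 + 1590859 = 3848843
Σ Rᵢ = 0 + 15 + 129 + 276 + 266 + 486 = 1172
N̂ = 3848843 / 1172 ≈ 3284.0 → 3284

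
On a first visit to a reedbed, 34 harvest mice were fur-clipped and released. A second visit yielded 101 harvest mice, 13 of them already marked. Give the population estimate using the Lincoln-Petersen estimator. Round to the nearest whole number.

N ≈ 264

If marked individuals mix randomly, R/C ≈ M/N, giving N ≈ M·C/R.
N = (34 × 101) / 13 = 3434 / 13 ≈ 264.2 → 264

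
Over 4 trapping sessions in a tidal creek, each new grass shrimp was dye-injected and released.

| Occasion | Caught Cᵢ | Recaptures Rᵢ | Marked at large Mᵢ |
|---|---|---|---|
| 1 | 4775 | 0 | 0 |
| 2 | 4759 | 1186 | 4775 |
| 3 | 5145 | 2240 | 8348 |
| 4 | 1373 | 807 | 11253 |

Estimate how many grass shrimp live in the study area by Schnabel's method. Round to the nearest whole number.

Σ MᵢCᵢ = 0·4775 + 4775·4759 + 8348·5145 + 11253·1373 = 0 + 22724225 + 42950460 + 15450369 = 81125054
Σ Rᵢ = 0 + 1186 + 2240 + 807 = 4233
N̂ = 81125054 / 4233 ≈ 19164.9 → 19165

N ≈ 19,165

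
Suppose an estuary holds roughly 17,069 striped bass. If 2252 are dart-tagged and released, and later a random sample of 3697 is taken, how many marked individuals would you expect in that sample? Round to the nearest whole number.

The marked fraction of the population is 2252/17069, so in a sample of 3697 expect C·(M/N) marked.
E[R] = 2252 × 3697 / 17069 = 8325644 / 17069 ≈ 487.8 → 488

expected recaptures ≈ 488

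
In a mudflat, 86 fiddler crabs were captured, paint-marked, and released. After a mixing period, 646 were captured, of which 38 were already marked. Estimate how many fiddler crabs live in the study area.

N = (86 × 646) / 38 = 55556 / 38 = 1462

N = 1462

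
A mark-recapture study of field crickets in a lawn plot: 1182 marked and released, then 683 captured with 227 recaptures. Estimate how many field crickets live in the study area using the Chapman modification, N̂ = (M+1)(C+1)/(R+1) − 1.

N̂ = (1182+1)(683+1)/(227+1) − 1 = 1183·684/228 − 1
= 809172/228 − 1 = 3549 − 1 = 3548

N = 3548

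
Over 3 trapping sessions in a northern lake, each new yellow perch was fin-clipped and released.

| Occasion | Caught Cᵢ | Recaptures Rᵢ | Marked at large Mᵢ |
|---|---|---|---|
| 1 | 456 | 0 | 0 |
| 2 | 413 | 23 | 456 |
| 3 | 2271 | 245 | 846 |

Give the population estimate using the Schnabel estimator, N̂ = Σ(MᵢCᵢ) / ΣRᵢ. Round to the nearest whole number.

Σ MᵢCᵢ = 0·456 + 456·413 + 846·2271 = 0 + 188328 + 1921266 = 2109594
Σ Rᵢ = 0 + 23 + 245 = 268
N̂ = 2109594 / 268 ≈ 7871.6 → 7872

N ≈ 7872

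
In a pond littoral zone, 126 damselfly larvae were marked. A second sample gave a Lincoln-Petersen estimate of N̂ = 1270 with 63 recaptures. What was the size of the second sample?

C = 635

From N = M·C/R: C = N·R / M = 1270·63 / 126 = 80010 / 126 = 635.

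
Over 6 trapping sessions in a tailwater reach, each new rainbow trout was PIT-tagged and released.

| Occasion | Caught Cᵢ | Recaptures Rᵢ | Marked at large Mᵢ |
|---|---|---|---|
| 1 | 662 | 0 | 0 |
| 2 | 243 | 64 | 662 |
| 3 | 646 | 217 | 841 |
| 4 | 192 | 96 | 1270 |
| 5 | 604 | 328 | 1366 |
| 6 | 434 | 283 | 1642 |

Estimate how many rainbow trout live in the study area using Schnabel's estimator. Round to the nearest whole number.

N ≈ 2516

Σ MᵢCᵢ = 0·662 + 662·243 + 841·646 + 1270·192 + 1366·604 + 1642·434 = 0 + 160866 + 543286 + 243840 + 825064 + 712628 = 2485684
Σ Rᵢ = 0 + 64 + 217 + 96 + 328 + 283 = 988
N̂ = 2485684 / 988 ≈ 2515.9 → 2516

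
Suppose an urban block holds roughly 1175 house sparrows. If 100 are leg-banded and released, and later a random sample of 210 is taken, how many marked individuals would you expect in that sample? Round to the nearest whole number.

expected recaptures ≈ 18

The marked fraction of the population is 100/1175, so in a sample of 210 expect C·(M/N) marked.
E[R] = 100 × 210 / 1175 = 21000 / 1175 ≈ 17.9 → 18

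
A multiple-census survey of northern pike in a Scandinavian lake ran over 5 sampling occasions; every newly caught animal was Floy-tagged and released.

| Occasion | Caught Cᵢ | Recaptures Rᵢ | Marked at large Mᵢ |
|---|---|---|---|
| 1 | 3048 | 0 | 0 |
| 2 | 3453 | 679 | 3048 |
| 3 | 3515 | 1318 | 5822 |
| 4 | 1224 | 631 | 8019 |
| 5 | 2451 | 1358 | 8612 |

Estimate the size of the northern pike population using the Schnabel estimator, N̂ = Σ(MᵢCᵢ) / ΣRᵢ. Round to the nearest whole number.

Σ MᵢCᵢ = 0·3048 + 3048·3453 + 5822·3515 + 8019·1224 + 8612·2451 = 0 + 10524744 + 20464330 + 9815256 + 21108012 = 61912342
Σ Rᵢ = 0 + 679 + 1318 + 631 + 1358 = 3986
N̂ = 61912342 / 3986 ≈ 15532.4 → 15532

N ≈ 15,532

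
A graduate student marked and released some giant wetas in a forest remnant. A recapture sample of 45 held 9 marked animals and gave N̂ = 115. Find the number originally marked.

From N = M·C/R: M = N·R / C = 115·9 / 45 = 1035 / 45 = 23.

M = 23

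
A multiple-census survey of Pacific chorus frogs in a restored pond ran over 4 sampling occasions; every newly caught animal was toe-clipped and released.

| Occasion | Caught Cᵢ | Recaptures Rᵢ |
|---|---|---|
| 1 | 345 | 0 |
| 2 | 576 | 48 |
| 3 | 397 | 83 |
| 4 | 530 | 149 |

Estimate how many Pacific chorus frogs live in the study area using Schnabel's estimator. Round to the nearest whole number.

Marked at large before each occasion: Mᵢ = Σⱼ<ᵢ (Cⱼ − Rⱼ) → M1=0, M2=345, M3=873, M4=1187
Σ MᵢCᵢ = 0·345 + 345·576 + 873·397 + 1187·530 = 0 + 198720 + 346581 + 629110 = 1174411
Σ Rᵢ = 0 + 48 + 83 + 149 = 280
N̂ = 1174411 / 280 ≈ 4194.3 → 4194

N ≈ 4194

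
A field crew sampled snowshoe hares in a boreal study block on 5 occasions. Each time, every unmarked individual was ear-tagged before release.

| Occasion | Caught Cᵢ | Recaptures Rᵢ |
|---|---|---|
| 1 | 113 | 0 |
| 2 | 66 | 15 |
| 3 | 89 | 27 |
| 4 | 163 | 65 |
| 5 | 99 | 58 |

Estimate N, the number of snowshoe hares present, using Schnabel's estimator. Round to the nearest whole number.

N ≈ 551

Marked at large before each occasion: Mᵢ = Σⱼ<ᵢ (Cⱼ − Rⱼ) → M1=0, M2=113, M3=164, M4=226, M5=324
Σ MᵢCᵢ = 0·113 + 113·66 + 164·89 + 226·163 + 324·99 = 0 + 7458 + 14596 + 36838 + 32076 = 90968
Σ Rᵢ = 0 + 15 + 27 + 65 + 58 = 165
N̂ = 90968 / 165 ≈ 551.3 → 551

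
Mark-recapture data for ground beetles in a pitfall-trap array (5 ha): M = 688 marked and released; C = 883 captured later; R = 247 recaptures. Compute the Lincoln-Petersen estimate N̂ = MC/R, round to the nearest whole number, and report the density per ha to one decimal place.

N̂ = 688·883/247 = 607504/247 ≈ 2459.5 → 2460
Density = N̂ / area = 2460 / 5 = 492.0 per ha

density ≈ 492.0 ground beetles per ha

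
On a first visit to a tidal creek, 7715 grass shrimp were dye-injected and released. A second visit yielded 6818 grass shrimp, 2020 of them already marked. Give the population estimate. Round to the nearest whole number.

N = (7715 × 6818) / 2020 = 52600870 / 2020 ≈ 26040.0 → 26040

N ≈ 26,040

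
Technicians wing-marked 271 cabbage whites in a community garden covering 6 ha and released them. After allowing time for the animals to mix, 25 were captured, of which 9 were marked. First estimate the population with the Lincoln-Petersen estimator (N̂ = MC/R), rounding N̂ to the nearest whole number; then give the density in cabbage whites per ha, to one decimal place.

density ≈ 125.5 cabbage whites per ha

N̂ = 271·25/9 = 6775/9 ≈ 752.8 → 753
Density = N̂ / area = 753 / 6 ≈ 125.50 → 125.5 per ha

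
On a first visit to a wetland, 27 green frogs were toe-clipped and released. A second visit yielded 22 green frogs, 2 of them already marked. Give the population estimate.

Lincoln-Petersen assumes M/N = R/C, so N = M·C / R.
N = (27 × 22) / 2 = 594 / 2 = 297

N = 297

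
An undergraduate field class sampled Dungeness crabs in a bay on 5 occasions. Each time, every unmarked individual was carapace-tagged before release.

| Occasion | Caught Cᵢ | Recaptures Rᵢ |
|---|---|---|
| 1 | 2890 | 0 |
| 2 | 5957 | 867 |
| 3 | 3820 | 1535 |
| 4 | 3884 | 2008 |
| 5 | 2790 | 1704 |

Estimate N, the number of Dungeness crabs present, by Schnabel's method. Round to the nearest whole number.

N ≈ 19,863

Marked at large before each occasion: Mᵢ = Σⱼ<ᵢ (Cⱼ − Rⱼ) → M1=0, M2=2890, M3=7980, M4=10265, M5=12141
Σ MᵢCᵢ = 0·2890 + 2890·5957 + 7980·3820 + 10265·3884 + 12141·2790 = 0 + 17215730 + 30483600 + 39869260 + 33873390 = 121441980
Σ Rᵢ = 0 + 867 + 1535 + 2008 + 1704 = 6114
N̂ = 121441980 / 6114 ≈ 19862.9 → 19863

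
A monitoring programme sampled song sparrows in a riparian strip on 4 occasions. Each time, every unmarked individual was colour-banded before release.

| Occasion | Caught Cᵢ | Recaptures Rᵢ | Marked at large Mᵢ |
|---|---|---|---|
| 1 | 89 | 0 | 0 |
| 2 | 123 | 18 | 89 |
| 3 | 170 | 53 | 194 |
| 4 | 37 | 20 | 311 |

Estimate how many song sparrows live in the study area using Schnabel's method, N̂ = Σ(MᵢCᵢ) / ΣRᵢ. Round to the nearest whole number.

Σ MᵢCᵢ = 0·89 + 89·123 + 194·170 + 311·37 = 0 + 10947 + 32980 + 11507 = 55434
Σ Rᵢ = 0 + 18 + 53 + 20 = 91
N̂ = 55434 / 91 ≈ 609.2 → 609

N ≈ 609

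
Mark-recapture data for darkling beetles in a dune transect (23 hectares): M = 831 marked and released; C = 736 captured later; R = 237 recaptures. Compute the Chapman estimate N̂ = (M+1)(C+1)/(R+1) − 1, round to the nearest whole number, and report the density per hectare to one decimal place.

density ≈ 112.0 darkling beetles per hectare

N̂ = 832·737/238 − 1 = 613184/238 − 1 ≈ 2575.4 → 2575
Density = N̂ / area = 2575 / 23 ≈ 111.96 → 112.0 per hectare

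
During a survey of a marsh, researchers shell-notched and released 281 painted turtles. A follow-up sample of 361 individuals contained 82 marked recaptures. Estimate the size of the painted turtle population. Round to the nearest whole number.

N ≈ 1237

If marked individuals mix randomly, R/C ≈ M/N, giving N ≈ M·C/R.
N = (281 × 361) / 82 = 101441 / 82 ≈ 1237.1 → 1237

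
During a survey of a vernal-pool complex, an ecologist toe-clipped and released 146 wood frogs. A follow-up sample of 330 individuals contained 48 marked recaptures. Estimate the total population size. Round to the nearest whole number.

N ≈ 1004

N = (146 × 330) / 48 = 48180 / 48 ≈ 1003.8 → 1004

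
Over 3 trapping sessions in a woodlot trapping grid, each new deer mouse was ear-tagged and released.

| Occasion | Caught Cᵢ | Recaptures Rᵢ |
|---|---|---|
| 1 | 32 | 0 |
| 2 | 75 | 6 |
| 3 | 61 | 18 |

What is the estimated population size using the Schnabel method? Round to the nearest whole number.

Marked at large before each occasion: Mᵢ = Σⱼ<ᵢ (Cⱼ − Rⱼ) → M1=0, M2=32, M3=101
Σ MᵢCᵢ = 0·32 + 32·75 + 101·61 = 0 + 2400 + 6161 = 8561
Σ Rᵢ = 0 + 6 + 18 = 24
N̂ = 8561 / 24 ≈ 356.7 → 357

N ≈ 357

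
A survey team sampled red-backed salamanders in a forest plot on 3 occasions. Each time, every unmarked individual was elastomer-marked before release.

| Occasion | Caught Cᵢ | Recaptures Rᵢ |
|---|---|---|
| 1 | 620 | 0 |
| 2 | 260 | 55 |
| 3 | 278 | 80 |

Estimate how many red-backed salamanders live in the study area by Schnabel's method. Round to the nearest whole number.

Marked at large before each occasion: Mᵢ = Σⱼ<ᵢ (Cⱼ − Rⱼ) → M1=0, M2=620, M3=825
Σ MᵢCᵢ = 0·620 + 620·260 + 825·278 = 0 + 161200 + 229350 = 390550
Σ Rᵢ = 0 + 55 + 80 = 135
N̂ = 390550 / 135 ≈ 2893.0 → 2893

N ≈ 2893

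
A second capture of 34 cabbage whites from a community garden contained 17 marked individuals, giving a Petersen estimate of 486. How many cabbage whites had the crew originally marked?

M = 243

From N = M·C/R: M = N·R / C = 486·17 / 34 = 8262 / 34 = 243.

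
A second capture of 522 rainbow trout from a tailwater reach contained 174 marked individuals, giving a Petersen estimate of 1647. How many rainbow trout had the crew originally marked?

M = 549

From N = M·C/R: M = N·R / C = 1647·174 / 522 = 286578 / 522 = 549.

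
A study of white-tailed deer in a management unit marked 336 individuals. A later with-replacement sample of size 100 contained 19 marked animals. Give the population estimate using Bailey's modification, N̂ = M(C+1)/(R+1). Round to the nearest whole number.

N ≈ 1697

N̂ = 336·(100+1)/(19+1) = 336·101/20 = 33936/20 ≈ 1696.8 → 1697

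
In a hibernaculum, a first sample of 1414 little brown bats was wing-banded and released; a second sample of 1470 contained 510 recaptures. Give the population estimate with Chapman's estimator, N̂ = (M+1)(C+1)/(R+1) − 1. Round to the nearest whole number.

N ≈ 4072

N̂ = (1414+1)(1470+1)/(510+1) − 1 = 1415·1471/511 − 1
= 2081465/511 − 1 ≈ 4073.3 − 1 ≈ 4072.3 → 4072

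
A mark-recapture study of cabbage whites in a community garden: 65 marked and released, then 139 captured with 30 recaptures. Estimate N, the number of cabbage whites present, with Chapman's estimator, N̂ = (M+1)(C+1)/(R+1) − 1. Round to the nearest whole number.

N̂ = (65+1)(139+1)/(30+1) − 1 = 66·140/31 − 1
= 9240/31 − 1 ≈ 298.1 − 1 ≈ 297.1 → 297

N ≈ 297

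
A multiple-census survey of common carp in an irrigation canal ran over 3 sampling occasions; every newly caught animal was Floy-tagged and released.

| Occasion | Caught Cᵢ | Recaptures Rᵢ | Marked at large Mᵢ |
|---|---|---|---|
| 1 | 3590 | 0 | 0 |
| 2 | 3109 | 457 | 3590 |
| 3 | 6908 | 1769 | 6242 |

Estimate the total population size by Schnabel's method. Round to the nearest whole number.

N ≈ 24,385

Σ MᵢCᵢ = 0·3590 + 3590·3109 + 6242·6908 = 0 + 11161310 + 43119736 = 54281046
Σ Rᵢ = 0 + 457 + 1769 = 2226
N̂ = 54281046 / 2226 ≈ 24385.0 → 24385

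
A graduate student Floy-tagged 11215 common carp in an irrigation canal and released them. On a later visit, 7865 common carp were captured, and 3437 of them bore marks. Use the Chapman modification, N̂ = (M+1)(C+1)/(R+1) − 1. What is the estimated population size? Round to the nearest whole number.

N ≈ 25,661

N̂ = (11215+1)(7865+1)/(3437+1) − 1 = 11216·7866/3438 − 1
= 88225056/3438 − 1 ≈ 25661.7 − 1 ≈ 25660.7 → 25661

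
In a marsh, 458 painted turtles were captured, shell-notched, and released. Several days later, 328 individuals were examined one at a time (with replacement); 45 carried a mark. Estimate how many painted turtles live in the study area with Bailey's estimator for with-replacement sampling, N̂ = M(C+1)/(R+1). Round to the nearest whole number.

N̂ = 458·(328+1)/(45+1) = 458·329/46 = 150682/46 ≈ 3275.7 → 3276

N ≈ 3276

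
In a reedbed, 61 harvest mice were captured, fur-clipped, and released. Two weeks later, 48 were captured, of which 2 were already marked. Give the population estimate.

The marked fraction in the recapture sample should equal the marked fraction in the population: 2/48 = 61/N.
N = (61 × 48) / 2 = 2928 / 2 = 1464

N = 1464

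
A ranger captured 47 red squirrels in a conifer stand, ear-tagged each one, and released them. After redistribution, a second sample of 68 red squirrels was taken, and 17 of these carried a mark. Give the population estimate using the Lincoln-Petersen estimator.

N = 188

Lincoln-Petersen assumes M/N = R/C, so N = M·C / R.
N = (47 × 68) / 17 = 3196 / 17 = 188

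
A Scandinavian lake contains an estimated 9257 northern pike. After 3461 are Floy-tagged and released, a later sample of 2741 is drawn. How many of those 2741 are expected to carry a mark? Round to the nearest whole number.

The marked fraction of the population is 3461/9257, so in a sample of 2741 expect C·(M/N) marked.
E[R] = 3461 × 2741 / 9257 = 9486601 / 9257 ≈ 1024.8 → 1025

expected recaptures ≈ 1025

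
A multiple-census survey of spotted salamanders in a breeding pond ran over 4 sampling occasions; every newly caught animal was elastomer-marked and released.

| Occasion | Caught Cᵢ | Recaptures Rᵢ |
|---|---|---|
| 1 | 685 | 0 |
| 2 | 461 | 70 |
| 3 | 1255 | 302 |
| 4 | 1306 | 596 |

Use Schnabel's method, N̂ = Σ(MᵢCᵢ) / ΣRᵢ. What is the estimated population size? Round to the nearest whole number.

Marked at large before each occasion: Mᵢ = Σⱼ<ᵢ (Cⱼ − Rⱼ) → M1=0, M2=685, M3=1076, M4=2029
Σ MᵢCᵢ = 0·685 + 685·461 + 1076·1255 + 2029·1306 = 0 + 315785 + 1350380 + 2649874 = 4316039
Σ Rᵢ = 0 + 70 + 302 + 596 = 968
N̂ = 4316039 / 968 ≈ 4458.7 → 4459

N ≈ 4459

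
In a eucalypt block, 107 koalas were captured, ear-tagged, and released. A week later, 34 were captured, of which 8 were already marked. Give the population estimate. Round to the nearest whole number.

If marked individuals mix randomly, R/C ≈ M/N, giving N ≈ M·C/R.
N = (107 × 34) / 8 = 3638 / 8 ≈ 454.8 → 455

N ≈ 455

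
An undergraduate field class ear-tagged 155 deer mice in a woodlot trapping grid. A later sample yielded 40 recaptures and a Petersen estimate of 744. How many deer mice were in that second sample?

From N = M·C/R: C = N·R / M = 744·40 / 155 = 29760 / 155 = 192.

C = 192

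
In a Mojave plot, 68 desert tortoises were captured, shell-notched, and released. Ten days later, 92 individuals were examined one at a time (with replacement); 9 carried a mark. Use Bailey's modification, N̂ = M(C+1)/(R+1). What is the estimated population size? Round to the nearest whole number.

N ≈ 632

N̂ = 68·(92+1)/(9+1) = 68·93/10 = 6324/10 ≈ 632.4 → 632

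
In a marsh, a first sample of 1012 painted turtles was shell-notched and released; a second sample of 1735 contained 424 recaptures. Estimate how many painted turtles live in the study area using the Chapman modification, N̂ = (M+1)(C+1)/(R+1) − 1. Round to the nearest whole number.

N ≈ 4137

N̂ = (1012+1)(1735+1)/(424+1) − 1 = 1013·1736/425 − 1
= 1758568/425 − 1 ≈ 4137.8 − 1 ≈ 4136.8 → 4137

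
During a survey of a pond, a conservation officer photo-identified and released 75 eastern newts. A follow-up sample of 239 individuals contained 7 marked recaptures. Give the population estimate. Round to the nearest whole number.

The marked fraction in the recapture sample should equal the marked fraction in the population: 7/239 = 75/N.
N = (75 × 239) / 7 = 17925 / 7 ≈ 2560.7 → 2561

N ≈ 2561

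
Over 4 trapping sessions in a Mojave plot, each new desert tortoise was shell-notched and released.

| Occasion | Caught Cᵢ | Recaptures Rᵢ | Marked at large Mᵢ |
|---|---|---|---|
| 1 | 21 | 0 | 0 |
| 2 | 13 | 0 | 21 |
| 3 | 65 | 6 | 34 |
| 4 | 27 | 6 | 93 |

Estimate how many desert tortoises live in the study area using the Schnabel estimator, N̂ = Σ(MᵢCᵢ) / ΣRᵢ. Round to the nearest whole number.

Σ MᵢCᵢ = 0·21 + 21·13 + 34·65 + 93·27 = 0 + 273 + 2210 + 2511 = 4994
Σ Rᵢ = 0 + 0 + 6 + 6 = 12
N̂ = 4994 / 12 ≈ 416.2 → 416

N ≈ 416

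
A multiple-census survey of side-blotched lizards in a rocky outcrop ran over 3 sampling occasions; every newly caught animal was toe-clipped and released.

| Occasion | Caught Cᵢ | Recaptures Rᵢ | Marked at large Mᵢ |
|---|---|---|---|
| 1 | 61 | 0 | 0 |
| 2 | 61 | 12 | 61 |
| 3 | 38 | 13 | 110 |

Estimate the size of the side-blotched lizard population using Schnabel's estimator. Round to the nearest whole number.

Σ MᵢCᵢ = 0·61 + 61·61 + 110·38 = 0 + 3721 + 4180 = 7901
Σ Rᵢ = 0 + 12 + 13 = 25
N̂ = 7901 / 25 ≈ 316.0 → 316

N ≈ 316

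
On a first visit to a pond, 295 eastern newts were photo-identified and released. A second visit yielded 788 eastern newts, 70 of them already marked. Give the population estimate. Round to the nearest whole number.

The marked fraction in the recapture sample should equal the marked fraction in the population: 70/788 = 295/N.
N = (295 × 788) / 70 = 232460 / 70 ≈ 3320.9 → 3321

N ≈ 3321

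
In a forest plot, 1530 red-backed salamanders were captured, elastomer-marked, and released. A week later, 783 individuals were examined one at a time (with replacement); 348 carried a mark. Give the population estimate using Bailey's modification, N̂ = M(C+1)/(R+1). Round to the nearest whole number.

N ≈ 3437

N̂ = 1530·(783+1)/(348+1) = 1530·784/349 = 1199520/349 ≈ 3437.0 → 3437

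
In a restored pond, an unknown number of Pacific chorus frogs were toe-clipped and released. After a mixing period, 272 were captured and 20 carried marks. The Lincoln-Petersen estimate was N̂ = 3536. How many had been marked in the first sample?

From N = M·C/R: M = N·R / C = 3536·20 / 272 = 70720 / 272 = 260.

M = 260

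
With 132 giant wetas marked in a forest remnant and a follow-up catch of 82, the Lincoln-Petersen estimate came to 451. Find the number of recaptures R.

From N = M·C/R: R = M·C / N = 132·82 / 451 = 10824 / 451 = 24.

R = 24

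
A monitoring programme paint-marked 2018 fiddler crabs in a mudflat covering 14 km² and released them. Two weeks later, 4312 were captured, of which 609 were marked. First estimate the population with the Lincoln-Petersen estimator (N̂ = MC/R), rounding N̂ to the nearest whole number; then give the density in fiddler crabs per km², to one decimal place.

density ≈ 1020.6 fiddler crabs per km²

N̂ = 2018·4312/609 = 8701616/609 ≈ 14288.4 → 14288
Density = N̂ / area = 14288 / 14 ≈ 1020.57 → 1020.6 per km²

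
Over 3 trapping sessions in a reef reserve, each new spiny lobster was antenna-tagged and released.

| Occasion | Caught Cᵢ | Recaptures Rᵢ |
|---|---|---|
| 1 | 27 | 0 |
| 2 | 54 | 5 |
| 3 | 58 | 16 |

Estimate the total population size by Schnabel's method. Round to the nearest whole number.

N ≈ 279

Marked at large before each occasion: Mᵢ = Σⱼ<ᵢ (Cⱼ − Rⱼ) → M1=0, M2=27, M3=76
Σ MᵢCᵢ = 0·27 + 27·54 + 76·58 = 0 + 1458 + 4408 = 5866
Σ Rᵢ = 0 + 5 + 16 = 21
N̂ = 5866 / 21 ≈ 279.3 → 279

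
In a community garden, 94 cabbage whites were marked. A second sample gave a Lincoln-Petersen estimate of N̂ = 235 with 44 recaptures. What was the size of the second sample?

C = 110

From N = M·C/R: C = N·R / M = 235·44 / 94 = 10340 / 94 = 110.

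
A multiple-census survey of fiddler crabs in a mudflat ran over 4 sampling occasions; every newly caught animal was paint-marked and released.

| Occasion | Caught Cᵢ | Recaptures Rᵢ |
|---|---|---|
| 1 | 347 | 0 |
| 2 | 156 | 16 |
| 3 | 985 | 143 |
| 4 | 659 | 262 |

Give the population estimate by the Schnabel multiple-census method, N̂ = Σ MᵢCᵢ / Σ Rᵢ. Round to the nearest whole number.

Marked at large before each occasion: Mᵢ = Σⱼ<ᵢ (Cⱼ − Rⱼ) → M1=0, M2=347, M3=487, M4=1329
Σ MᵢCᵢ = 0·347 + 347·156 + 487·985 + 1329·659 = 0 + 54132 + 479695 + 875811 = 1409638
Σ Rᵢ = 0 + 16 + 143 + 262 = 421
N̂ = 1409638 / 421 ≈ 3348.3 → 3348

N ≈ 3348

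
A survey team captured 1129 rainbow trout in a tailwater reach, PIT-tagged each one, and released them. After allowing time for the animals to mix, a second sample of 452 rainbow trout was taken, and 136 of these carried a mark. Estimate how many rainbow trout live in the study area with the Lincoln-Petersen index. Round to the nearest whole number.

N ≈ 3752

If marked individuals mix randomly, R/C ≈ M/N, giving N ≈ M·C/R.
N = (1129 × 452) / 136 = 510308 / 136 ≈ 3752.3 → 3752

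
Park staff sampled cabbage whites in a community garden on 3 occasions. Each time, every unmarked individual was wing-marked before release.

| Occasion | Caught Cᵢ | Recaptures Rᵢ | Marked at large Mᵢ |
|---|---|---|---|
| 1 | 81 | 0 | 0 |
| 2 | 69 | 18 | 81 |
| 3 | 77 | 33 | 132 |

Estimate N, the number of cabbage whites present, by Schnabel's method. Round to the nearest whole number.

Σ MᵢCᵢ = 0·81 + 81·69 + 132·77 = 0 + 5589 + 10164 = 15753
Σ Rᵢ = 0 + 18 + 33 = 51
N̂ = 15753 / 51 ≈ 308.9 → 309

N ≈ 309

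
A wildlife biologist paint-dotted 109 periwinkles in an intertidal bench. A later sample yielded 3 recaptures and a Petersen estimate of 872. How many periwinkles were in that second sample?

From N = M·C/R: C = N·R / M = 872·3 / 109 = 2616 / 109 = 24.

C = 24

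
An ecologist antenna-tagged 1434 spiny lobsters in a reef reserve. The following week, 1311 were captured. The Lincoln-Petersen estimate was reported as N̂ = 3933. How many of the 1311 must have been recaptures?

R = 478

From N = M·C/R: R = M·C / N = 1434·1311 / 3933 = 1879974 / 3933 = 478.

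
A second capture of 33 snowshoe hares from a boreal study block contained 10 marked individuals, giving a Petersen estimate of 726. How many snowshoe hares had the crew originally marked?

M = 220

From N = M·C/R: M = N·R / C = 726·10 / 33 = 7260 / 33 = 220.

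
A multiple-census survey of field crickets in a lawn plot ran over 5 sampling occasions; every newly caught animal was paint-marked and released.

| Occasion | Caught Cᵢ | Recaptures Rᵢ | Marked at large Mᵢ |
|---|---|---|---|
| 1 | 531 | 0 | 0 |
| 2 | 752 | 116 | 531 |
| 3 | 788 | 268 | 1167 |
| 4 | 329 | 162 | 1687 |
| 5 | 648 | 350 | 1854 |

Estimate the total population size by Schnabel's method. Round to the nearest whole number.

Σ MᵢCᵢ = 0·531 + 531·752 + 1167·788 + 1687·329 + 1854·648 = 0 + 399312 + 919596 + 555023 + 1201392 = 3075323
Σ Rᵢ = 0 + 116 + 268 + 162 + 350 = 896
N̂ = 3075323 / 896 ≈ 3432.3 → 3432

N ≈ 3432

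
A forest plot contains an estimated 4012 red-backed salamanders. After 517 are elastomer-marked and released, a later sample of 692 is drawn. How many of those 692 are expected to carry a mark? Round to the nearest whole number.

expected recaptures ≈ 89

The marked fraction of the population is 517/4012, so in a sample of 692 expect C·(M/N) marked.
E[R] = 517 × 692 / 4012 = 357764 / 4012 ≈ 89.2 → 89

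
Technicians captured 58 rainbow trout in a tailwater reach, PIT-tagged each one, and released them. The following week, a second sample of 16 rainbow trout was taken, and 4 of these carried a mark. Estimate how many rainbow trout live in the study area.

N = 232

If marked individuals mix randomly, R/C ≈ M/N, giving N ≈ M·C/R.
N = (58 × 16) / 4 = 928 / 4 = 232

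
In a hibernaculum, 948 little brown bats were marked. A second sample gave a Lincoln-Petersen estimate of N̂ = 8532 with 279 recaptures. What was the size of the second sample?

C = 2511

From N = M·C/R: C = N·R / M = 8532·279 / 948 = 2380428 / 948 = 2511.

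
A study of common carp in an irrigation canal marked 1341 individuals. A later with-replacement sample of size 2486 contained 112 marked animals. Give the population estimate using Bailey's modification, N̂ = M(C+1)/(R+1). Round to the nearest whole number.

N ≈ 29,514

N̂ = 1341·(2486+1)/(112+1) = 1341·2487/113 = 3335067/113 ≈ 29513.9 → 29514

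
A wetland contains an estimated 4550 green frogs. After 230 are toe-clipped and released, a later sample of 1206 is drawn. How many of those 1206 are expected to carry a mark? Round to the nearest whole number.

The marked fraction of the population is 230/4550, so in a sample of 1206 expect C·(M/N) marked.
E[R] = 230 × 1206 / 4550 = 277380 / 4550 ≈ 61.0 → 61

expected recaptures ≈ 61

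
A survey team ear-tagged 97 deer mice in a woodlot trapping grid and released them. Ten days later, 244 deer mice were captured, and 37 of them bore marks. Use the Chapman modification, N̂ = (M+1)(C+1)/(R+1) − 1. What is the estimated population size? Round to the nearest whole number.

N̂ = (97+1)(244+1)/(37+1) − 1 = 98·245/38 − 1
= 24010/38 − 1 ≈ 631.8 − 1 ≈ 630.8 → 631

N ≈ 631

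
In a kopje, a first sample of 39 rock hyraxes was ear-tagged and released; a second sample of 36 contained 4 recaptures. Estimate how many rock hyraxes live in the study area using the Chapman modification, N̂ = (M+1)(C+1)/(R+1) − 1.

N̂ = (39+1)(36+1)/(4+1) − 1 = 40·37/5 − 1
= 1480/5 − 1 = 296 − 1 = 295

N = 295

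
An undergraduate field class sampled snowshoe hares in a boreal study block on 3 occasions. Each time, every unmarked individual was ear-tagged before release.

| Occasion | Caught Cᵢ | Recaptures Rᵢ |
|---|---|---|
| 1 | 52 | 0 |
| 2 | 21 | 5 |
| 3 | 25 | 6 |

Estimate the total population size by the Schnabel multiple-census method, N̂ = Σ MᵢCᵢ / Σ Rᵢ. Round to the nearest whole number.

N ≈ 254

Marked at large before each occasion: Mᵢ = Σⱼ<ᵢ (Cⱼ − Rⱼ) → M1=0, M2=52, M3=68
Σ MᵢCᵢ = 0·52 + 52·21 + 68·25 = 0 + 1092 + 1700 = 2792
Σ Rᵢ = 0 + 5 + 6 = 11
N̂ = 2792 / 11 ≈ 253.8 → 254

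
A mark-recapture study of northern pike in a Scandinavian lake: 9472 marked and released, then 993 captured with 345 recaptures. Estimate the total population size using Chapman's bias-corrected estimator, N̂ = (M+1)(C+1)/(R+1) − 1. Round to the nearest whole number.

N̂ = (9472+1)(993+1)/(345+1) − 1 = 9473·994/346 − 1
= 9416162/346 − 1 ≈ 27214.3 − 1 ≈ 27213.3 → 27213

N ≈ 27,213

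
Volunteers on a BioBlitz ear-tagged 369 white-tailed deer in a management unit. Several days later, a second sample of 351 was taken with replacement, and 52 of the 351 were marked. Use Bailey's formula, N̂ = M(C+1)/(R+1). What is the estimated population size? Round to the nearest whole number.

N̂ = 369·(351+1)/(52+1) = 369·352/53 = 129888/53 ≈ 2450.7 → 2451

N ≈ 2451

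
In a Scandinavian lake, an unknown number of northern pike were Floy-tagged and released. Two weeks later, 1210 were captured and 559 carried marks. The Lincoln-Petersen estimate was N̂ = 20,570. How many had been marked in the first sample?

From N = M·C/R: M = N·R / C = 20570·559 / 1210 = 11498630 / 1210 = 9503.

M = 9503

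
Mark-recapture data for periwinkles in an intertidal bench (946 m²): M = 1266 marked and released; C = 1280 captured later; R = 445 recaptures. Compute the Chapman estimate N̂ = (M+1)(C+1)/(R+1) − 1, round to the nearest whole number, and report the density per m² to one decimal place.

N̂ = 1267·1281/446 − 1 = 1623027/446 − 1 ≈ 3638.1 → 3638
Density = N̂ / area = 3638 / 946 ≈ 3.846 → 3.8 per m²

density ≈ 3.8 periwinkles per m²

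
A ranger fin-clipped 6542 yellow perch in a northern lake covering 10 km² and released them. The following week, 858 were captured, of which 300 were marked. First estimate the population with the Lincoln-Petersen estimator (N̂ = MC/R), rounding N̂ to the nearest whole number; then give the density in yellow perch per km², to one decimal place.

N̂ = 6542·858/300 = 5613036/300 ≈ 18710.1 → 18710
Density = N̂ / area = 18710 / 10 = 1871.0 per km²

density ≈ 1871.0 yellow perch per km²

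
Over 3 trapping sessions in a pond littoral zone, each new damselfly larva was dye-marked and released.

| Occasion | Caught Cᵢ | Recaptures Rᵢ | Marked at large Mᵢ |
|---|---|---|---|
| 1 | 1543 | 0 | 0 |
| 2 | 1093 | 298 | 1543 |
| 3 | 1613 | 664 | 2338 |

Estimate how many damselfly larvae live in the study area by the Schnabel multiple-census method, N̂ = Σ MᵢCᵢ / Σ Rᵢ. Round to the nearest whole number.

Σ MᵢCᵢ = 0·1543 + 1543·1093 + 2338·1613 = 0 + 1686499 + 3771194 = 5457693
Σ Rᵢ = 0 + 298 + 664 = 962
N̂ = 5457693 / 962 ≈ 5673.3 → 5673

N ≈ 5673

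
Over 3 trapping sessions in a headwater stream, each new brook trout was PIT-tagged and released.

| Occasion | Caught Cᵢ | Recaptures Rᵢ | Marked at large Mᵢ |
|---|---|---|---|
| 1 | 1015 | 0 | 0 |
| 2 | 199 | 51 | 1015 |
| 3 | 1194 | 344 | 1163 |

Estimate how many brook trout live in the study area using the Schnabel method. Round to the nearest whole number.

N ≈ 4027

Σ MᵢCᵢ = 0·1015 + 1015·199 + 1163·1194 = 0 + 201985 + 1388622 = 1590607
Σ Rᵢ = 0 + 51 + 344 = 395
N̂ = 1590607 / 395 ≈ 4026.9 → 4027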